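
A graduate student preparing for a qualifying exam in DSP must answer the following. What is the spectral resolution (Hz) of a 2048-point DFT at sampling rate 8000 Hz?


DFT frequency resolution:
df = fs / N
   = 8000 / 2048
   = 3.9062 Hz

3.9062 Hz


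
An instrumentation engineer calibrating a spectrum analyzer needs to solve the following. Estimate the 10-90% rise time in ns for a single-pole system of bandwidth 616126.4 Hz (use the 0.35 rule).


Rise time from bandwidth relationship:
tr = 0.35 / BW
   = 0.35 / 616126.4
   = 5.680652541e-07 s
   = 568.0653 ns

568.0653 ns


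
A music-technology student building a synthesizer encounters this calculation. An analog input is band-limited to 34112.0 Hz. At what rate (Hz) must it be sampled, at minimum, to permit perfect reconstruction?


The Nyquist rate is twice the maximum frequency component.
fs_min = 2 * fmax
      = 2 * 34112.0
      = 68224.0 Hz

68224.0


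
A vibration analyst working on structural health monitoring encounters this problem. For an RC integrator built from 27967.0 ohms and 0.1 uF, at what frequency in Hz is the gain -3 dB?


Cutoff frequency of a first-order RC filter:
fc = 1 / (2 * pi * R * C)
C = 0.1 uF = 1e-07 F
fc = 1 / (2 * pi * 27967.0 * 1e-07)
   = 1 / 0.017572184348589
   = 56.908121 Hz

56.908121 Hz


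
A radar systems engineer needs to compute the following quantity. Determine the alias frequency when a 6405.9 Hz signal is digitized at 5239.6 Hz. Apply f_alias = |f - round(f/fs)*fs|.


Compute the nearest integer multiple of fs to the signal:
n = round(6405.9 / 5239.6) = 1
f_alias = |6405.9 - 1 * 5239.6|
        = |6405.9 - 5239.6|
        = 1166.3 Hz

1166.3


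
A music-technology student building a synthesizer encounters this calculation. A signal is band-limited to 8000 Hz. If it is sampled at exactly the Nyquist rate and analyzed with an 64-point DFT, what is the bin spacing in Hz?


Step 1 — Nyquist sampling rate:
fs = 2 * fmax = 2 * 8000 = 16000 Hz

Step 2 — DFT bin spacing:
df = fs / N = 16000 / 64 = 250.0 Hz

250.0 Hz


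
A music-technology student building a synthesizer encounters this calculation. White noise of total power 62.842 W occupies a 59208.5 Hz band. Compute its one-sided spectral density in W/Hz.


Power spectral density:
PSD = P / BW
    = 62.842 / 59208.5
    = 0.00106137 W/Hz

0.00106137 W/Hz


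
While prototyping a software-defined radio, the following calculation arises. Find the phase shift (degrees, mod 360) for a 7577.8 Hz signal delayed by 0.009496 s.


Phase shift from frequency and time delay:
phi = 360 * f * t_delay
    = 360 * 7577.8 * 0.009496
    = 25905.16 degrees
    mod 360 = 345.16 degrees

345.16 degrees


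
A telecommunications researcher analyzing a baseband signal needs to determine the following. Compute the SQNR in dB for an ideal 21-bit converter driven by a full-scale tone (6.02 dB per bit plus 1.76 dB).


Theoretical SNR for a full-scale sinusoid:
SNR = 6.02 * N + 1.76
    = 6.02 * 21 + 1.76
    = 126.42 + 1.76
    = 128.18 dB

128.18 dB


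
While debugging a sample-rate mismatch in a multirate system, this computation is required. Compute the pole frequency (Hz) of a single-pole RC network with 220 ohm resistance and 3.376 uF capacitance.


Cutoff frequency of a first-order RC filter:
fc = 1 / (2 * pi * R * C)
C = 3.376 uF = 3.376e-06 F
fc = 1 / (2 * pi * 220 * 3.376e-06)
   = 1 / 0.0046666473913484
   = 214.286599 Hz

214.286599 Hz


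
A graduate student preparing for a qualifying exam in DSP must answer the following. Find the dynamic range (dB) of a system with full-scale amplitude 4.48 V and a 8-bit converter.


Dynamic range from full-scale to LSB:
V_min = V_max / 2^bits = 4.48 / 2^8
DR = 20 * log10(V_max / V_min)
   = 20 * log10(2^8)
   = 20 * 8 * log10(2)
   = 48.16 dB

48.16 dB


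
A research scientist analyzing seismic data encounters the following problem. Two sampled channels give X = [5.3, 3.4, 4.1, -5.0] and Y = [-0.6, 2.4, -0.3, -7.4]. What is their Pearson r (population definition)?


Pearson correlation coefficient (population):
r = cov(X,Y) / (std(X) * std(Y))
Mean X = 1.95, Mean Y = -1.475
Cov(X,Y) = 13.06375
Std(X) = 4.069705, Std(Y) = 3.614813
r = 0.888

0.888


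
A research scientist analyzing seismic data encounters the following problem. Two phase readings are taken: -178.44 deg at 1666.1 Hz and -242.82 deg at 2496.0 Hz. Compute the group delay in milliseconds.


Group delay from phase difference:
tau = -d(phi)/d(omega)
d(phi) = -64.38 deg = -1.123643 rad
d(omega) = 2*pi*(2496.0 - 1666.1) = 5214.4155 rad/s
tau = -(-1.123643) / 5214.4155
    = 0.2155 ms

0.2155 ms


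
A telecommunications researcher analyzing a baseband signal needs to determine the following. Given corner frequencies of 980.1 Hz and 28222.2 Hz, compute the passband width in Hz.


Bandwidth is the difference of -3dB frequencies:
BW = f_high - f_low
   = 28222.2 - 980.1
   = 27242.1 Hz

27242.1 Hz


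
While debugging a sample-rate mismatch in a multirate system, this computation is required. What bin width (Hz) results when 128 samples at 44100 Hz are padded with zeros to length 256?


Frequency resolution after zero-padding:
N_padded = 128 * 2 = 256
df = fs / N_padded
   = 44100 / 256
   = 172.2656 Hz

172.2656 Hz


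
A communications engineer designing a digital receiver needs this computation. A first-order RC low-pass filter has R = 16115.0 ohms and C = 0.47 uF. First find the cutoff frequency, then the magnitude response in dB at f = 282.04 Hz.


Step 1 — cutoff frequency:
fc = 1 / (2*pi*R*C)
C = 0.47 uF = 4.7e-07 F
fc = 1 / (2*pi*16115.0*4.7e-07)
   = 21.0132 Hz

Step 2 — magnitude at f = 282.04 Hz:
|H(f)| = 1 / sqrt(1 + (f/fc)^2)
f/fc = 282.04 / 21.0132 = 13.422039
|H| = 1 / sqrt(1 + 180.151131) = 0.0742984
|H|_dB = 20*log10(0.0742984) = -22.58 dB

fc = 21.0132 Hz; |H(282.04 Hz)| = -22.58 dB


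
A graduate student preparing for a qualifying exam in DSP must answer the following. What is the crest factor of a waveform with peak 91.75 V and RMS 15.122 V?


Crest factor is the ratio of peak to RMS:
CF = V_peak / V_rms
   = 91.75 / 15.122
   = 6.0673

6.0673


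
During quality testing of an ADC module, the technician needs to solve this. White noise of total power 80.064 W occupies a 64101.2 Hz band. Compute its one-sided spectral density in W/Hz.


Power spectral density:
PSD = P / BW
    = 80.064 / 64101.2
    = 0.00124902 W/Hz

0.00124902 W/Hz


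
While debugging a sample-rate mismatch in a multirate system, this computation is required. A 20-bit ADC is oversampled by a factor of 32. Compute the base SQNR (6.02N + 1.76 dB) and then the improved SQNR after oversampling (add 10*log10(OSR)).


Step 1 — baseline SQNR at Nyquist:
SQNR_base = 6.02*N + 1.76
          = 6.02*20 + 1.76
          = 122.16 dB

Step 2 — oversampling processing gain:
G = 10*log10(OSR) = 10*log10(32) = 15.05 dB

Step 3 — total:
SQNR_total = 122.16 + 15.05 = 137.21 dB

Base SQNR = 122.16 dB; oversampled SQNR = 137.21 dB


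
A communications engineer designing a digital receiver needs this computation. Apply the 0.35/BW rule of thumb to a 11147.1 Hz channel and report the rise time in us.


Rise time from bandwidth relationship:
tr = 0.35 / BW
   = 0.35 / 11147.1
   = 3.13983009e-05 s
   = 31.3983 us

31.3983 us


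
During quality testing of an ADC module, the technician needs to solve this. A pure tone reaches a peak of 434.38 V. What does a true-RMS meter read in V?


RMS voltage for a sinusoidal waveform:
V_rms = V_peak / sqrt(2)
      = 434.38 / 1.414214
      = 307.153 V

307.153 V


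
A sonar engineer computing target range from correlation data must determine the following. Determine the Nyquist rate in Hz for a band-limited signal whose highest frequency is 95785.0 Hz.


The Nyquist rate is twice the maximum frequency component.
fs_min = 2 * fmax
      = 2 * 95785.0
      = 191570.0 Hz

191570.0


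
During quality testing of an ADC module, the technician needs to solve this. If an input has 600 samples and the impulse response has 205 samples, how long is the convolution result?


Linear convolution output length:
L = N + M - 1
  = 600 + 205 - 1
  = 804 samples

804


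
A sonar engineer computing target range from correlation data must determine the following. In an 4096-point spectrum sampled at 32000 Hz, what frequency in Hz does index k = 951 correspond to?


Frequency of DFT bin k:
f_k = k * fs / N
    = 951 * 32000 / 4096
    = 30432000 / 4096
    = 7429.688 Hz

7429.688 Hz


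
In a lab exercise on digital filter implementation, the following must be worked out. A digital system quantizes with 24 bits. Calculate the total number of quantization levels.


Number of quantization levels = 2^N
= 2^24
= 16777216

16777216


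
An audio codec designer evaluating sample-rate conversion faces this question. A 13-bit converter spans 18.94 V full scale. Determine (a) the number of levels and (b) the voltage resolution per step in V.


Step 1 — number of quantization levels:
L = 2^N = 2^13 = 8192

Step 2 — LSB step size:
delta = Vfs / L
      = 18.94 / 8192
      = 0.00231201 V

Levels = 8192; step size = 0.00231201 V


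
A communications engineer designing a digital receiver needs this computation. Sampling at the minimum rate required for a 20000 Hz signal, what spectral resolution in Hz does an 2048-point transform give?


Step 1 — Nyquist sampling rate:
fs = 2 * fmax = 2 * 20000 = 40000 Hz

Step 2 — DFT bin spacing:
df = fs / N = 40000 / 2048 = 19.5312 Hz

19.5312 Hz


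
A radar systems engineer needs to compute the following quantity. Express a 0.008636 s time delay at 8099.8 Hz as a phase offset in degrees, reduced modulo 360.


Phase shift from frequency and time delay:
phi = 360 * f * t_delay
    = 360 * 8099.8 * 0.008636
    = 25181.95 degrees
    mod 360 = 341.95 degrees

341.95 degrees


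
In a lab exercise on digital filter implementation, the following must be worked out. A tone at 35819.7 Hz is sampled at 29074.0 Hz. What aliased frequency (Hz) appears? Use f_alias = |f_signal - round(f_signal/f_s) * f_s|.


Compute the nearest integer multiple of fs to the signal:
n = round(35819.7 / 29074.0) = 1
f_alias = |35819.7 - 1 * 29074.0|
        = |35819.7 - 29074.0|
        = 6745.7 Hz

6745.7


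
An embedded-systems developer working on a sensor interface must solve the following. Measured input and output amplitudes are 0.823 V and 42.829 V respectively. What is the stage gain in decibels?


Voltage gain in dB:
G = 20 * log10(Vout / Vin)
  = 20 * log10(42.829 / 0.823)
  = 20 * log10(52.040097)
  = 20 * 1.716338
  = 34.33 dB

34.33 dB


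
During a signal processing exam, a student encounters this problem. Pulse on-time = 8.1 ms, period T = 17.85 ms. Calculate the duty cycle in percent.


Duty cycle as a percentage:
DC = (t_on / T) * 100
   = (8.1 / 17.85) * 100
   = 0.453782 * 100
   = 45.38 %

45.38 %


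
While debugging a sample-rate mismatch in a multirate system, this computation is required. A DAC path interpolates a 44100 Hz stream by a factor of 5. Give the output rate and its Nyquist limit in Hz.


Step 1 — output sample rate after interpolation by L:
fs_out = L * fs_in = 5 * 44100 = 220500 Hz

Step 2 — Nyquist frequency of the output stream:
f_Nyq = fs_out / 2 = 220500 / 2 = 110250.0 Hz

fs_out = 220500 Hz; f_Nyquist = 110250.0 Hz


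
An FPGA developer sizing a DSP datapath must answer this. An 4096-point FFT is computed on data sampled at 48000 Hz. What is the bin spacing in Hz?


DFT frequency resolution:
df = fs / N
   = 48000 / 4096
   = 11.7188 Hz

11.7188 Hz


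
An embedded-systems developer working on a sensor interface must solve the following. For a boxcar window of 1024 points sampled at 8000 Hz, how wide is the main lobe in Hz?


Main lobe width for a rectangular window:
Width = 2 * fs / N
      = 2 * 8000 / 1024
      = 16000 / 1024
      = 15.625 Hz

15.625 Hz


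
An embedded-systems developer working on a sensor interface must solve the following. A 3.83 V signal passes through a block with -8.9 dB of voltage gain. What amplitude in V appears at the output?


Output voltage from dB gain:
V_out = V_in * 10^(gain_dB / 20)
      = 3.83 * 10^(-8.9 / 20)
      = 3.83 * 0.358922
      = 1.3747 V

1.3747 V


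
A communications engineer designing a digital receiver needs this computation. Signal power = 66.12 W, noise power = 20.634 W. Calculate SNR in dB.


SNR in decibels:
SNR = 10 * log10(Ps / Pn)
    = 10 * log10(66.12 / 20.634)
    = 10 * log10(3.2044)
    = 10 * 0.5057
    = 5.06 dB

5.06 dB


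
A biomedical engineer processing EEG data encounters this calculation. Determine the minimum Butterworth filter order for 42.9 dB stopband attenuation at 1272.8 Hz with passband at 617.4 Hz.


Butterworth filter order formula:
n = log10(10^(A/10) - 1) / (2 * log10(f_stop/f_pass))
10^(42.9/10) - 1 = 19497.446
f_stop/f_pass = 1272.8 / 617.4 = 2.0615
n = 6.827 -> ceil = 7

7


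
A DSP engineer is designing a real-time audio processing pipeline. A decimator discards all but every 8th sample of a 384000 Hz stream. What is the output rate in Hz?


Decimation reduces the sample rate:
fs_out = fs_in / M
       = 384000 / 8
       = 48000.0 Hz

48000.0 Hz


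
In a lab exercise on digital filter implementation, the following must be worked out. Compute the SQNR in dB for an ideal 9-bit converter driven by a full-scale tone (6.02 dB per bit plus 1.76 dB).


Theoretical SNR for a full-scale sinusoid:
SNR = 6.02 * N + 1.76
    = 6.02 * 9 + 1.76
    = 54.18 + 1.76
    = 55.94 dB

55.94 dB


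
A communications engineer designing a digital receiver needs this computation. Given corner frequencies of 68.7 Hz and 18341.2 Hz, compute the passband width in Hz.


Bandwidth is the difference of -3dB frequencies:
BW = f_high - f_low
   = 18341.2 - 68.7
   = 18272.5 Hz

18272.5 Hz


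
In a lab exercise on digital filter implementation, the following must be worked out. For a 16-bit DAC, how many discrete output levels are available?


Number of quantization levels = 2^N
= 2^16
= 65536

65536


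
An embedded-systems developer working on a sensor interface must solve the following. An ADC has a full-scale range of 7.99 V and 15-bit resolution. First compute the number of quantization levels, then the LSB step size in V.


Step 1 — number of quantization levels:
L = 2^N = 2^15 = 32768

Step 2 — LSB step size:
delta = Vfs / L
      = 7.99 / 32768
      = 0.00024384 V

Levels = 32768; step size = 0.00024384 V


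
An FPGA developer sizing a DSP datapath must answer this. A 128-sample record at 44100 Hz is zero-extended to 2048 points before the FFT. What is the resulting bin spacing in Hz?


Frequency resolution after zero-padding:
N_padded = 128 * 16 = 2048
df = fs / N_padded
   = 44100 / 2048
   = 21.5332 Hz

21.5332 Hz


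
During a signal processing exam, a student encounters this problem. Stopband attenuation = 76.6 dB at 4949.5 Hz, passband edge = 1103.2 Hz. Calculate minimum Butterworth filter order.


Butterworth filter order formula:
n = log10(10^(A/10) - 1) / (2 * log10(f_stop/f_pass))
10^(76.6/10) - 1 = 45708817.9615
f_stop/f_pass = 4949.5 / 1103.2 = 4.4865
n = 5.8751 -> ceil = 6

6


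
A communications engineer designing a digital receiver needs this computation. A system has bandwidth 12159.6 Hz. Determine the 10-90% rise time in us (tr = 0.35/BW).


Rise time from bandwidth relationship:
tr = 0.35 / BW
   = 0.35 / 12159.6
   = 2.878384157e-05 s
   = 28.7838 us

28.7838 us


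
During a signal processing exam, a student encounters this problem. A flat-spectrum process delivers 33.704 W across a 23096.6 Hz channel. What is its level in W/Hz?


Power spectral density:
PSD = P / BW
    = 33.704 / 23096.6
    = 0.00145926 W/Hz

0.00145926 W/Hz


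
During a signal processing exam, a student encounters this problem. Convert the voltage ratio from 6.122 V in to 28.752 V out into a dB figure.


Voltage gain in dB:
G = 20 * log10(Vout / Vin)
  = 20 * log10(28.752 / 6.122)
  = 20 * log10(4.696504)
  = 20 * 0.671775
  = 13.44 dB

13.44 dB


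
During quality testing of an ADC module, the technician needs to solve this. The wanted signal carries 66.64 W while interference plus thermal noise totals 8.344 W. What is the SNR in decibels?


SNR in decibels:
SNR = 10 * log10(Ps / Pn)
    = 10 * log10(66.64 / 8.344)
    = 10 * log10(7.9866)
    = 10 * 0.9024
    = 9.02 dB

9.02 dB


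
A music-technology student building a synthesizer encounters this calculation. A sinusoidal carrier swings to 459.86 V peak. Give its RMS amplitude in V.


RMS voltage for a sinusoidal waveform:
V_rms = V_peak / sqrt(2)
      = 459.86 / 1.414214
      = 325.17 V

325.17 V


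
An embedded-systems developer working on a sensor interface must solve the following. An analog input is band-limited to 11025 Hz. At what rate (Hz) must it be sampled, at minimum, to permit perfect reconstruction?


The Nyquist rate is twice the maximum frequency component.
fs_min = 2 * fmax
      = 2 * 11025
      = 22050 Hz

22050


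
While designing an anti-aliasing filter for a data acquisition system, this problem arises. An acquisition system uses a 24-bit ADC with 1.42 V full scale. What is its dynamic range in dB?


Dynamic range from full-scale to LSB:
V_min = V_max / 2^bits = 1.42 / 2^24
DR = 20 * log10(V_max / V_min)
   = 20 * log10(2^24)
   = 20 * 24 * log10(2)
   = 144.49 dB

144.49 dB


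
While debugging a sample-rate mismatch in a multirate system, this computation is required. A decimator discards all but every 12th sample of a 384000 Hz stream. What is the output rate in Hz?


Decimation reduces the sample rate:
fs_out = fs_in / M
       = 384000 / 12
       = 32000.0 Hz

32000.0 Hz


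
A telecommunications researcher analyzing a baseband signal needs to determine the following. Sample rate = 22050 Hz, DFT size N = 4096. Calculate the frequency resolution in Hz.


DFT frequency resolution:
df = fs / N
   = 22050 / 4096
   = 5.3833 Hz

5.3833 Hz


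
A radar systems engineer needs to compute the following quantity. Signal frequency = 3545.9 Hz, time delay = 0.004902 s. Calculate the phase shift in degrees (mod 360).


Phase shift from frequency and time delay:
phi = 360 * f * t_delay
    = 360 * 3545.9 * 0.004902
    = 6257.52 degrees
    mod 360 = 137.52 degrees

137.52 degrees


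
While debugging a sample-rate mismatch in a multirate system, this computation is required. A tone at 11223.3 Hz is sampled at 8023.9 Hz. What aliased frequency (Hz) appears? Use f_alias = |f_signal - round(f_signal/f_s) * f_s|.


Compute the nearest integer multiple of fs to the signal:
n = round(11223.3 / 8023.9) = 1
f_alias = |11223.3 - 1 * 8023.9|
        = |11223.3 - 8023.9|
        = 3199.4 Hz

3199.4


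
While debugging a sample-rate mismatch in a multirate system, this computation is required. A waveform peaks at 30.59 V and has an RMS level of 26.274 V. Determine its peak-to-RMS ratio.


Crest factor is the ratio of peak to RMS:
CF = V_peak / V_rms
   = 30.59 / 26.274
   = 1.1643

1.1643


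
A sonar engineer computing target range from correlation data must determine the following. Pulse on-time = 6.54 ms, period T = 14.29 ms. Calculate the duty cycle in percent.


Duty cycle as a percentage:
DC = (t_on / T) * 100
   = (6.54 / 14.29) * 100
   = 0.457663 * 100
   = 45.77 %

45.77 %


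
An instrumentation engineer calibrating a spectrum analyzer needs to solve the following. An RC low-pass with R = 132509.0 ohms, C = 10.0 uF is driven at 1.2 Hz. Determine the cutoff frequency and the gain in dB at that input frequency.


Step 1 — cutoff frequency:
fc = 1 / (2*pi*R*C)
C = 10.0 uF = 1e-05 F
fc = 1 / (2*pi*132509.0*1e-05)
   = 0.120109 Hz

Step 2 — magnitude at f = 1.2 Hz:
|H(f)| = 1 / sqrt(1 + (f/fc)^2)
f/fc = 1.2 / 0.120109 = 9.990925
|H| = 1 / sqrt(1 + 99.818582) = 0.0995932
|H|_dB = 20*log10(0.0995932) = -20.04 dB

fc = 0.120109 Hz; |H(1.2 Hz)| = -20.04 dB


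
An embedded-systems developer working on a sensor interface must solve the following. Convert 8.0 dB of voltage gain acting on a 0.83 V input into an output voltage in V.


Output voltage from dB gain:
V_out = V_in * 10^(gain_dB / 20)
      = 0.83 * 10^(8.0 / 20)
      = 0.83 * 2.511886
      = 2.0849 V

2.0849 V


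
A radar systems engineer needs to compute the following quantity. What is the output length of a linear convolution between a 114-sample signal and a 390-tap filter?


Linear convolution output length:
L = N + M - 1
  = 114 + 390 - 1
  = 503 samples

503


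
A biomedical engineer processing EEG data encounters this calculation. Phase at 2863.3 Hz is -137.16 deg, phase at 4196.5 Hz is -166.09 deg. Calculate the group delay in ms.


Group delay from phase difference:
tau = -d(phi)/d(omega)
d(phi) = -28.93 deg = -0.504924 rad
d(omega) = 2*pi*(4196.5 - 2863.3) = 8376.7427 rad/s
tau = -(-0.504924) / 8376.7427
    = 0.0603 ms

0.0603 ms


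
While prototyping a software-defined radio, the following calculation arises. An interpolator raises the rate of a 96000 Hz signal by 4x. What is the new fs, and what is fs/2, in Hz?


Step 1 — output sample rate after interpolation by L:
fs_out = L * fs_in = 4 * 96000 = 384000 Hz

Step 2 — Nyquist frequency of the output stream:
f_Nyq = fs_out / 2 = 384000 / 2 = 192000.0 Hz

fs_out = 384000 Hz; f_Nyquist = 192000.0 Hz


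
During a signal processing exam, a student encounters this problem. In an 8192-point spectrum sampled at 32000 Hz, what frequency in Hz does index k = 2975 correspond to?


Frequency of DFT bin k:
f_k = k * fs / N
    = 2975 * 32000 / 8192
    = 95200000 / 8192
    = 11621.094 Hz

11621.094 Hz


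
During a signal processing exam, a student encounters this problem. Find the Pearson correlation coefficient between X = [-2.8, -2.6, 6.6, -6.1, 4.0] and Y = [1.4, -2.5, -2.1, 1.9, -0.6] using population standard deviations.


Pearson correlation coefficient (population):
r = cov(X,Y) / (std(X) * std(Y))
Mean X = -0.18, Mean Y = -0.38
Cov(X,Y) = -5.1224
Std(X) = 4.7161, Std(Y) = 1.78146
r = -0.6097

-0.6097


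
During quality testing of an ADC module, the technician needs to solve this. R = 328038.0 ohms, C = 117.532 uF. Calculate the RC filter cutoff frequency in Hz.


Cutoff frequency of a first-order RC filter:
fc = 1 / (2 * pi * R * C)
C = 117.532 uF = 0.000117532 F
fc = 1 / (2 * pi * 328038.0 * 0.000117532)
   = 1 / 242.24797211444
   = 0.004128 Hz

0.004128 Hz


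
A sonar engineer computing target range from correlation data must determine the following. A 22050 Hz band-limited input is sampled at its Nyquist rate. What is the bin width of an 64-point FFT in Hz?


Step 1 — Nyquist sampling rate:
fs = 2 * fmax = 2 * 22050 = 44100 Hz

Step 2 — DFT bin spacing:
df = fs / N = 44100 / 64 = 689.0625 Hz

689.0625 Hz


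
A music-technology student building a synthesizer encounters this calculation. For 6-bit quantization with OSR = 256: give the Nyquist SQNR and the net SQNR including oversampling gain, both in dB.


Step 1 — baseline SQNR at Nyquist:
SQNR_base = 6.02*N + 1.76
          = 6.02*6 + 1.76
          = 37.88 dB

Step 2 — oversampling processing gain:
G = 10*log10(OSR) = 10*log10(256) = 24.08 dB

Step 3 — total:
SQNR_total = 37.88 + 24.08 = 61.96 dB

Base SQNR = 37.88 dB; oversampled SQNR = 61.96 dB


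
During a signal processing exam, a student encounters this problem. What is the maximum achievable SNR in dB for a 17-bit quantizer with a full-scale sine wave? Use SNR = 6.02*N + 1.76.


Theoretical SNR for a full-scale sinusoid:
SNR = 6.02 * N + 1.76
    = 6.02 * 17 + 1.76
    = 102.34 + 1.76
    = 104.1 dB

104.1 dB


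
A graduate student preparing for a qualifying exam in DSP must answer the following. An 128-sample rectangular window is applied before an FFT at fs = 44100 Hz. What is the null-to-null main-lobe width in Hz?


Main lobe width for a rectangular window:
Width = 2 * fs / N
      = 2 * 44100 / 128
      = 88200 / 128
      = 689.062 Hz

689.062 Hz


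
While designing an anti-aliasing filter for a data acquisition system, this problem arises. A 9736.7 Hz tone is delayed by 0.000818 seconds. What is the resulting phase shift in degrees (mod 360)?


Phase shift from frequency and time delay:
phi = 360 * f * t_delay
    = 360 * 9736.7 * 0.000818
    = 2867.26 degrees
    mod 360 = 347.26 degrees

347.26 degrees


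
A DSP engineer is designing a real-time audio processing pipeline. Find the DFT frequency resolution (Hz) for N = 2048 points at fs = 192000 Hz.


DFT frequency resolution:
df = fs / N
   = 192000 / 2048
   = 93.75 Hz

93.75 Hz


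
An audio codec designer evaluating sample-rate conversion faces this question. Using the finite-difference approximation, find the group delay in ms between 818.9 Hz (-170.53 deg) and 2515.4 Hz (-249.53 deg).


Group delay from phase difference:
tau = -d(phi)/d(omega)
d(phi) = -79.0 deg = -1.37881 rad
d(omega) = 2*pi*(2515.4 - 818.9) = 10659.4239 rad/s
tau = -(-1.37881) / 10659.4239
    = 0.1294 ms

0.1294 ms


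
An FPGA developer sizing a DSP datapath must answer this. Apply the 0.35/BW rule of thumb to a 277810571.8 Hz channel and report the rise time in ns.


Rise time from bandwidth relationship:
tr = 0.35 / BW
   = 0.35 / 277810571.8
   = 1.259851264e-09 s
   = 1.2599 ns

1.2599 ns


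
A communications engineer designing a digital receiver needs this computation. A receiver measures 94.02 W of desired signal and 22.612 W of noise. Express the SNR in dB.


SNR in decibels:
SNR = 10 * log10(Ps / Pn)
    = 10 * log10(94.02 / 22.612)
    = 10 * log10(4.158)
    = 10 * 0.6189
    = 6.19 dB

6.19 dB


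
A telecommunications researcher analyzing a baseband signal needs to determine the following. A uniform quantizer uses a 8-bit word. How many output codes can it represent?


Number of quantization levels = 2^N
= 2^8
= 256

256


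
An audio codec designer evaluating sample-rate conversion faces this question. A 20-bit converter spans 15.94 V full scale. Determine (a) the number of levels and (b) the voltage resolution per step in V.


Step 1 — number of quantization levels:
L = 2^N = 2^20 = 1048576

Step 2 — LSB step size:
delta = Vfs / L
      = 15.94 / 1048576
      = 1.52e-05 V

Levels = 1048576; step size = 1.52e-05 V


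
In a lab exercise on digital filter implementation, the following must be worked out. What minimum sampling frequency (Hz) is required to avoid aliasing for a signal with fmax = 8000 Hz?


The Nyquist rate is twice the maximum frequency component.
fs_min = 2 * fmax
      = 2 * 8000
      = 16000 Hz

16000


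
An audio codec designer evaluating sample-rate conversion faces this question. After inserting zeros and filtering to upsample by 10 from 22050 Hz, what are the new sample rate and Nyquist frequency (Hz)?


Step 1 — output sample rate after interpolation by L:
fs_out = L * fs_in = 10 * 22050 = 220500 Hz

Step 2 — Nyquist frequency of the output stream:
f_Nyq = fs_out / 2 = 220500 / 2 = 110250.0 Hz

fs_out = 220500 Hz; f_Nyquist = 110250.0 Hz


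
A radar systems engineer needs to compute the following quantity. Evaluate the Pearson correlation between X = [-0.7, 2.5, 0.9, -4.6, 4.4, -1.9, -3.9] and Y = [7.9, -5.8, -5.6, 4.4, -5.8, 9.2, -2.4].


Pearson correlation coefficient (population):
r = cov(X,Y) / (std(X) * std(Y))
Mean X = -0.4714, Mean Y = 0.2714
Cov(X,Y) = -11.150612
Std(X) = 3.055073, Std(Y) = 6.213974
r = -0.5874

-0.5874


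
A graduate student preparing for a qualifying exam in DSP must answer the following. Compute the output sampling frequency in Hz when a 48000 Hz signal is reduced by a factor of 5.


Decimation reduces the sample rate:
fs_out = fs_in / M
       = 48000 / 5
       = 9600.0 Hz

9600.0 Hz


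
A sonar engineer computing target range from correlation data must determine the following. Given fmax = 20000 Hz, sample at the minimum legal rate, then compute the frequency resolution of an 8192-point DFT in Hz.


Step 1 — Nyquist sampling rate:
fs = 2 * fmax = 2 * 20000 = 40000 Hz

Step 2 — DFT bin spacing:
df = fs / N = 40000 / 8192 = 4.8828 Hz

4.8828 Hz


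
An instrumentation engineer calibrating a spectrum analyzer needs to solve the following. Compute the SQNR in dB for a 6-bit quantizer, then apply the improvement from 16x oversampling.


Step 1 — baseline SQNR at Nyquist:
SQNR_base = 6.02*N + 1.76
          = 6.02*6 + 1.76
          = 37.88 dB

Step 2 — oversampling processing gain:
G = 10*log10(OSR) = 10*log10(16) = 12.04 dB

Step 3 — total:
SQNR_total = 37.88 + 12.04 = 49.92 dB

Base SQNR = 37.88 dB; oversampled SQNR = 49.92 dB


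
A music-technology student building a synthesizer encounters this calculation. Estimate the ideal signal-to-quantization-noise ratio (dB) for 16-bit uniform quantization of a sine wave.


Theoretical SNR for a full-scale sinusoid:
SNR = 6.02 * N + 1.76
    = 6.02 * 16 + 1.76
    = 96.32 + 1.76
    = 98.08 dB

98.08 dB


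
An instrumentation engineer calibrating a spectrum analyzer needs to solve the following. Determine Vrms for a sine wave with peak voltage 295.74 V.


RMS voltage for a sinusoidal waveform:
V_rms = V_peak / sqrt(2)
      = 295.74 / 1.414214
      = 209.12 V

209.12 V


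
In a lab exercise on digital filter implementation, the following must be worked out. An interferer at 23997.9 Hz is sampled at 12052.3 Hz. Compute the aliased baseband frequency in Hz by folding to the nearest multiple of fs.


Compute the nearest integer multiple of fs to the signal:
n = round(23997.9 / 12052.3) = 2
f_alias = |23997.9 - 2 * 12052.3|
        = |23997.9 - 24104.6|
        = 106.7 Hz

106.7


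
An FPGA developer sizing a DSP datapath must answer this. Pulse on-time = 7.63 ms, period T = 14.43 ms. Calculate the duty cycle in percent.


Duty cycle as a percentage:
DC = (t_on / T) * 100
   = (7.63 / 14.43) * 100
   = 0.52876 * 100
   = 52.88 %

52.88 %


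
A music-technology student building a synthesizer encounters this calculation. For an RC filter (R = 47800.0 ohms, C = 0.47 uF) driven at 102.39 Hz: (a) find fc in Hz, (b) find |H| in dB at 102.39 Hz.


Step 1 — cutoff frequency:
fc = 1 / (2*pi*R*C)
C = 0.47 uF = 4.7e-07 F
fc = 1 / (2*pi*47800.0*4.7e-07)
   = 7.08426 Hz

Step 2 — magnitude at f = 102.39 Hz:
|H(f)| = 1 / sqrt(1 + (f/fc)^2)
f/fc = 102.39 / 7.08426 = 14.453168
|H| = 1 / sqrt(1 + 208.894065) = 0.069024
|H|_dB = 20*log10(0.069024) = -23.22 dB

fc = 7.08426 Hz; |H(102.39 Hz)| = -23.22 dB


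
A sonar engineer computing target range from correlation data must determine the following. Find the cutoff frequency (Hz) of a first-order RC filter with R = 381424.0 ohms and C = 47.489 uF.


Cutoff frequency of a first-order RC filter:
fc = 1 / (2 * pi * R * C)
C = 47.489 uF = 4.7489e-05 F
fc = 1 / (2 * pi * 381424.0 * 4.7489e-05)
   = 1 / 113.81012731437
   = 0.008787 Hz

0.008787 Hz


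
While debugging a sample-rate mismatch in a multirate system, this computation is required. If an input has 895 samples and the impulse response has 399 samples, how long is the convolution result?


Linear convolution output length:
L = N + M - 1
  = 895 + 399 - 1
  = 1293 samples

1293


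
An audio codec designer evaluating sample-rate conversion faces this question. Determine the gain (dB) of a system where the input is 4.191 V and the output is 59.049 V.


Voltage gain in dB:
G = 20 * log10(Vout / Vin)
  = 20 * log10(59.049 / 4.191)
  = 20 * log10(14.089477)
  = 20 * 1.148895
  = 22.98 dB

22.98 dB


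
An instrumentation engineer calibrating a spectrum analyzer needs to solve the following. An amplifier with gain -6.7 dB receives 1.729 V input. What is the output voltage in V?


Output voltage from dB gain:
V_out = V_in * 10^(gain_dB / 20)
      = 1.729 * 10^(-6.7 / 20)
      = 1.729 * 0.462381
      = 0.7995 V

0.7995 V


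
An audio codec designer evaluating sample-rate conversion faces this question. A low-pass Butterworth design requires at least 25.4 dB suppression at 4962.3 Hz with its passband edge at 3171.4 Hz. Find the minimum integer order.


Butterworth filter order formula:
n = log10(10^(A/10) - 1) / (2 * log10(f_stop/f_pass))
10^(25.4/10) - 1 = 345.7369
f_stop/f_pass = 4962.3 / 3171.4 = 1.5647
n = 6.5286 -> ceil = 7

7


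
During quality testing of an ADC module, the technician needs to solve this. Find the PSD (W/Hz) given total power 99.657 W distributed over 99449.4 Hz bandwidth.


Power spectral density:
PSD = P / BW
    = 99.657 / 99449.4
    = 0.00100209 W/Hz

0.00100209 W/Hz


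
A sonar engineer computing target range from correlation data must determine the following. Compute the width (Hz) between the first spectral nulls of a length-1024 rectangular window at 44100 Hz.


Main lobe width for a rectangular window:
Width = 2 * fs / N
      = 2 * 44100 / 1024
      = 88200 / 1024
      = 86.133 Hz

86.133 Hz


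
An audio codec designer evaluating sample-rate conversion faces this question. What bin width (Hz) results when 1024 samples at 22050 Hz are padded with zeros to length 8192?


Frequency resolution after zero-padding:
N_padded = 1024 * 8 = 8192
df = fs / N_padded
   = 22050 / 8192
   = 2.6917 Hz

2.6917 Hz


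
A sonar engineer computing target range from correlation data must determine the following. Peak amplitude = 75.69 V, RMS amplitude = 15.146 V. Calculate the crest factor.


Crest factor is the ratio of peak to RMS:
CF = V_peak / V_rms
   = 75.69 / 15.146
   = 4.9974

4.9974


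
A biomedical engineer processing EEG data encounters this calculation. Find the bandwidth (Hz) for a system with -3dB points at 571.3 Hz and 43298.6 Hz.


Bandwidth is the difference of -3dB frequencies:
BW = f_high - f_low
   = 43298.6 - 571.3
   = 42727.3 Hz

42727.3 Hz


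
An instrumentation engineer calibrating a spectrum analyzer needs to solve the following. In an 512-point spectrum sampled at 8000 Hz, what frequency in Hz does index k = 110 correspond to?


Frequency of DFT bin k:
f_k = k * fs / N
    = 110 * 8000 / 512
    = 880000 / 512
    = 1718.75 Hz

1718.75 Hz


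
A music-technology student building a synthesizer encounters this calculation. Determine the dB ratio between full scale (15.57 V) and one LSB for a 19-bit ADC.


Dynamic range from full-scale to LSB:
V_min = V_max / 2^bits = 15.57 / 2^19
DR = 20 * log10(V_max / V_min)
   = 20 * log10(2^19)
   = 20 * 19 * log10(2)
   = 114.39 dB

114.39 dB


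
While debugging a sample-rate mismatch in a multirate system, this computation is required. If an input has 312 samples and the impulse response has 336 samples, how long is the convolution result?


Linear convolution output length:
L = N + M - 1
  = 312 + 336 - 1
  = 647 samples

647


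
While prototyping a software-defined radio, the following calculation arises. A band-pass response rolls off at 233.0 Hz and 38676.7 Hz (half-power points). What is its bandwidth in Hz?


Bandwidth is the difference of -3dB frequencies:
BW = f_high - f_low
   = 38676.7 - 233.0
   = 38443.7 Hz

38443.7 Hz


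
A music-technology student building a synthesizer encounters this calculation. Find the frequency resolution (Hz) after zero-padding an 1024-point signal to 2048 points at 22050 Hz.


Frequency resolution after zero-padding:
N_padded = 1024 * 2 = 2048
df = fs / N_padded
   = 22050 / 2048
   = 10.7666 Hz

10.7666 Hz


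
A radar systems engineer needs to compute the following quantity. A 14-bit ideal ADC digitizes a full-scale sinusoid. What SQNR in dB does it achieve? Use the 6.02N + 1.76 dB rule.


Theoretical SNR for a full-scale sinusoid:
SNR = 6.02 * N + 1.76
    = 6.02 * 14 + 1.76
    = 84.28 + 1.76
    = 86.04 dB

86.04 dB


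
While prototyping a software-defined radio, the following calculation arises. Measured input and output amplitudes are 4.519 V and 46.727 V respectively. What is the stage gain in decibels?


Voltage gain in dB:
G = 20 * log10(Vout / Vin)
  = 20 * log10(46.727 / 4.519)
  = 20 * log10(10.340119)
  = 20 * 1.014526
  = 20.29 dB

20.29 dB


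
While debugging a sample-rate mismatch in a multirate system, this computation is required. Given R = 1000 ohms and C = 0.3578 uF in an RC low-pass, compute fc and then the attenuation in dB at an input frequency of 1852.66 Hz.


Step 1 — cutoff frequency:
fc = 1 / (2*pi*R*C)
C = 0.3578 uF = 3.578e-07 F
fc = 1 / (2*pi*1000*3.578e-07)
   = 444.815 Hz

Step 2 — magnitude at f = 1852.66 Hz:
|H(f)| = 1 / sqrt(1 + (f/fc)^2)
f/fc = 1852.66 / 444.815 = 4.165012
|H| = 1 / sqrt(1 + 17.347325) = 0.2334606
|H|_dB = 20*log10(0.2334606) = -12.64 dB

fc = 444.815 Hz; |H(1852.66 Hz)| = -12.64 dB


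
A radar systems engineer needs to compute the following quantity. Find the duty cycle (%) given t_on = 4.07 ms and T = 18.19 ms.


Duty cycle as a percentage:
DC = (t_on / T) * 100
   = (4.07 / 18.19) * 100
   = 0.223749 * 100
   = 22.37 %

22.37 %


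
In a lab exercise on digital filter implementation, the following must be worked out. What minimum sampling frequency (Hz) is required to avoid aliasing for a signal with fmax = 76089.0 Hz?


The Nyquist rate is twice the maximum frequency component.
fs_min = 2 * fmax
      = 2 * 76089.0
      = 152178.0 Hz

152178.0


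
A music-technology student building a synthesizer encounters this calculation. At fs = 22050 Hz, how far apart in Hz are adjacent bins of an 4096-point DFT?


DFT frequency resolution:
df = fs / N
   = 22050 / 4096
   = 5.3833 Hz

5.3833 Hz


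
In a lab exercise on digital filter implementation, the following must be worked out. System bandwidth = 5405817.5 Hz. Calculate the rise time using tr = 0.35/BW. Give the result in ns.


Rise time from bandwidth relationship:
tr = 0.35 / BW
   = 0.35 / 5405817.5
   = 6.4745064e-08 s
   = 64.7451 ns

64.7451 ns


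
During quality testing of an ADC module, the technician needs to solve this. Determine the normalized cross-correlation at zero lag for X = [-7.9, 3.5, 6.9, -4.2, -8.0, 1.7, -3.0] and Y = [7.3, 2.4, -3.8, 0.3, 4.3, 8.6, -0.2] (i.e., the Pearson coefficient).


Pearson correlation coefficient (population):
r = cov(X,Y) / (std(X) * std(Y))
Mean X = -1.5714, Mean Y = 2.7
Cov(X,Y) = -9.461429
Std(X) = 5.325334, Std(Y) = 4.053922
r = -0.4383

-0.4383


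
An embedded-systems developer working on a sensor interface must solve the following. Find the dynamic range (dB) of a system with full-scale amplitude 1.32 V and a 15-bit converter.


Dynamic range from full-scale to LSB:
V_min = V_max / 2^bits = 1.32 / 2^15
DR = 20 * log10(V_max / V_min)
   = 20 * log10(2^15)
   = 20 * 15 * log10(2)
   = 90.31 dB

90.31 dB


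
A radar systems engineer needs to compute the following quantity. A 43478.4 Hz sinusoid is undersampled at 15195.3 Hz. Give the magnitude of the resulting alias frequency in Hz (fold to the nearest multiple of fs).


Compute the nearest integer multiple of fs to the signal:
n = round(43478.4 / 15195.3) = 3
f_alias = |43478.4 - 3 * 15195.3|
        = |43478.4 - 45585.9|
        = 2107.5 Hz

2107.5


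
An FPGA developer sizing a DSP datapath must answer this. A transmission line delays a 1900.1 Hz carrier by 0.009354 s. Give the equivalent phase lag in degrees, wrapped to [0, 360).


Phase shift from frequency and time delay:
phi = 360 * f * t_delay
    = 360 * 1900.1 * 0.009354
    = 6398.47 degrees
    mod 360 = 278.47 degrees

278.47 degrees


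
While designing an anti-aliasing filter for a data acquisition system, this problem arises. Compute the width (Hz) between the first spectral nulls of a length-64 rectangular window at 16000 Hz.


Main lobe width for a rectangular window:
Width = 2 * fs / N
      = 2 * 16000 / 64
      = 32000 / 64
      = 500.0 Hz

500.0 Hz


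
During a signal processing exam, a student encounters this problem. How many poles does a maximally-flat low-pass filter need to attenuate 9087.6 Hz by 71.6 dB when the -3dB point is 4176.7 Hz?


Butterworth filter order formula:
n = log10(10^(A/10) - 1) / (2 * log10(f_stop/f_pass))
10^(71.6/10) - 1 = 14454396.7075
f_stop/f_pass = 9087.6 / 4176.7 = 2.1758
n = 10.6038 -> ceil = 11

11
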